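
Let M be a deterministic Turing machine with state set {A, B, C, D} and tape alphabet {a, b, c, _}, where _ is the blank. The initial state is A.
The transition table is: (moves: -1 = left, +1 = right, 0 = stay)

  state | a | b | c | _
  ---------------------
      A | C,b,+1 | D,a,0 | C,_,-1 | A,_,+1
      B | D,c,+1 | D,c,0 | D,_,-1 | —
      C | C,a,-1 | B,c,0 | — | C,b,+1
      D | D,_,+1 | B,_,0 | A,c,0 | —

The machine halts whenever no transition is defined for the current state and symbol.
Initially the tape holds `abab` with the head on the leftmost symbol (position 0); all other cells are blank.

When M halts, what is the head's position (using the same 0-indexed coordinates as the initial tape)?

0

state=A head=0 tape=[a]bab   (A,a)→(C,b,+1)
state=C head=1 tape=b[b]ab   (C,b)→(B,c,0)
state=B head=1 tape=b[c]ab   (B,c)→(D,_,-1)
state=D head=0 tape=[b]_ab   (D,b)→(B,_,0)
state=B head=0 tape=[_]_ab
At halt the head is at cell 0.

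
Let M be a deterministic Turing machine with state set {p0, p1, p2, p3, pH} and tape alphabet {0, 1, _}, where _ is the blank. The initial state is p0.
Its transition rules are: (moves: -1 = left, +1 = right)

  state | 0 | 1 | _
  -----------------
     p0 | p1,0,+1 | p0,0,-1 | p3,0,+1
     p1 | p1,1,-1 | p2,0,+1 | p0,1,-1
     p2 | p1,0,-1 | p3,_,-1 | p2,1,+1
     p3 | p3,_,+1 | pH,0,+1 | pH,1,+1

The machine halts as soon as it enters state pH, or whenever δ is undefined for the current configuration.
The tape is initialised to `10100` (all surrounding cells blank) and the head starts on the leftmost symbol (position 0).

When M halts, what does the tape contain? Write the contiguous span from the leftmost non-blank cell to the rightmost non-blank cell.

p0 | _[1]0100   read 1 → write 0, move -1, go to p0
p0 | [_]00100   read _ → write 0, move +1, go to p3
p3 | 0[0]0100   read 0 → write _, move +1, go to p3
p3 | 0_[0]100   read 0 → write _, move +1, go to p3
p3 | 0__[1]00   read 1 → write 0, move +1, go to pH
pH | 0__0[0]0
The non-blank tape span at halt is 0__000.

0__000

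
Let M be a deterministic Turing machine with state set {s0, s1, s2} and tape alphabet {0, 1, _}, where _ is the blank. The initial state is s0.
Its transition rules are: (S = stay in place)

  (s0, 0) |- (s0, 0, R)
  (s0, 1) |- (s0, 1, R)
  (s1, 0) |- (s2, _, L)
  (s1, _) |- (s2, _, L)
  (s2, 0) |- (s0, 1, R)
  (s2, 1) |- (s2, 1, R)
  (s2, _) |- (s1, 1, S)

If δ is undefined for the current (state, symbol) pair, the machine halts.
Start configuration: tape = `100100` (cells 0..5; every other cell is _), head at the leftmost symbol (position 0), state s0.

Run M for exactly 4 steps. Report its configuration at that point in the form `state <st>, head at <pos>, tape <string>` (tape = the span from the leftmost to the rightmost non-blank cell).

state=s0 head=0 tape=[1]00100   (s0,1)→(s0,1,R)
state=s0 head=1 tape=1[0]0100   (s0,0)→(s0,0,R)
state=s0 head=2 tape=10[0]100   (s0,0)→(s0,0,R)
state=s0 head=3 tape=100[1]00   (s0,1)→(s0,1,R)
state=s0 head=4 tape=1001[0]0
After 4 steps: state s0, head at 4, tape 100100.

state s0, head at 4, tape 100100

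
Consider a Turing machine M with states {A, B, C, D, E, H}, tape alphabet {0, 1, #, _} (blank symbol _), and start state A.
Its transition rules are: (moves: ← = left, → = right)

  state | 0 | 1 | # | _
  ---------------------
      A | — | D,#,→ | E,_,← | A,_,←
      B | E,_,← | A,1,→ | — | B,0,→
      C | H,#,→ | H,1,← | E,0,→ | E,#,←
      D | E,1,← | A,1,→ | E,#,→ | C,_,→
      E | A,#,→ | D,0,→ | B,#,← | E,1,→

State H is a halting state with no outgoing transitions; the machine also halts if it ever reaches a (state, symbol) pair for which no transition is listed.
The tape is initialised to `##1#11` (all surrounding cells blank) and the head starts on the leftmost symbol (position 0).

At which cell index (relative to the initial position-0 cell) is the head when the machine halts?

A | _[#]#1#11   read # → write _, move ←, go to E
E | [_]_#1#11   read _ → write 1, move →, go to E
E | 1[_]#1#11   read _ → write 1, move →, go to E
E | 11[#]1#11   read # → write #, move ←, go to B
B | 1[1]#1#11   read 1 → write 1, move →, go to A
A | 11[#]1#11   read # → write _, move ←, go to E
E | 1[1]_1#11   read 1 → write 0, move →, go to D
D | 10[_]1#11   read _ → write _, move →, go to C
C | 10_[1]#11   read 1 → write 1, move ←, go to H
H | 10[_]1#11
At halt the head is at cell 1.

1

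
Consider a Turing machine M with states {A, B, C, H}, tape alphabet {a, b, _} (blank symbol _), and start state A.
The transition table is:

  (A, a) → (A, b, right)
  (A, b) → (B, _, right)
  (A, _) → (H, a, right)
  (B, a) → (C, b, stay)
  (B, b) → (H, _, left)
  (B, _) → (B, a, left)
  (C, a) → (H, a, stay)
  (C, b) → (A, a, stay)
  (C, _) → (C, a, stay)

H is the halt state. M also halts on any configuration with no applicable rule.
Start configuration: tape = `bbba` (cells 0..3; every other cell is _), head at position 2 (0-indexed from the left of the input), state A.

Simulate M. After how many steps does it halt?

5

A | bb[b]a__   read b → write _, move right, go to B
B | bb_[a]__   read a → write b, move stay, go to C
C | bb_[b]__   read b → write a, move stay, go to A
A | bb_[a]__   read a → write b, move right, go to A
A | bb_b[_]_   read _ → write a, move right, go to H
H | bb_ba[_]
M halts after 5 transitions.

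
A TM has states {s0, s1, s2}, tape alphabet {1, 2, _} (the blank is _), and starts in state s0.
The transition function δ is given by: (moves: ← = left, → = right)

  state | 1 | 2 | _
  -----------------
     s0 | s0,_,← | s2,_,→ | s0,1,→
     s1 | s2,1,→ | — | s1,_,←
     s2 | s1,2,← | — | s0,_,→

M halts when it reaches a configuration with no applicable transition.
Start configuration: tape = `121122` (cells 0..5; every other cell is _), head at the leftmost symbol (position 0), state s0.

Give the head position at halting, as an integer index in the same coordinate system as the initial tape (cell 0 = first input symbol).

4

s0 | _[1]21122   read 1 → write _, move ←, go to s0
s0 | [_]_21122   read _ → write 1, move →, go to s0
s0 | 1[_]21122   read _ → write 1, move →, go to s0
s0 | 11[2]1122   read 2 → write _, move →, go to s2
s2 | 11_[1]122   read 1 → write 2, move ←, go to s1
s1 | 11[_]2122   read _ → write _, move ←, go to s1
s1 | 1[1]_2122   read 1 → write 1, move →, go to s2
s2 | 11[_]2122   read _ → write _, move →, go to s0
s0 | 11_[2]122   read 2 → write _, move →, go to s2
s2 | 11__[1]22   read 1 → write 2, move ←, go to s1
s1 | 11_[_]222   read _ → write _, move ←, go to s1
s1 | 11[_]_222   read _ → write _, move ←, go to s1
s1 | 1[1]__222   read 1 → write 1, move →, go to s2
s2 | 11[_]_222   read _ → write _, move →, go to s0
s0 | 11_[_]222   read _ → write 1, move →, go to s0
s0 | 11_1[2]22   read 2 → write _, move →, go to s2
s2 | 11_1_[2]2
At halt the head is at cell 4.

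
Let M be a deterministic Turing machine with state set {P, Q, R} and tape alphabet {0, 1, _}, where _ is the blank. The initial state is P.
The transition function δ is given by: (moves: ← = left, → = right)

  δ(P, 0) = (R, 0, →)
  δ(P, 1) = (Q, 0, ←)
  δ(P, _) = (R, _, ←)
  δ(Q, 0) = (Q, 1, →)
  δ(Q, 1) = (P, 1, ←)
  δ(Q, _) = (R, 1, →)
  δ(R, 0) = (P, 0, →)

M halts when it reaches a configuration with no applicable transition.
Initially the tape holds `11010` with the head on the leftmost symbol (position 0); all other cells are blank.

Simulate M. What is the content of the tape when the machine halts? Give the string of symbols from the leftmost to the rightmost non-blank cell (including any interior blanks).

101010

state=P head=0 tape=___[1]1010   (P,1)→(Q,0,←)
state=Q head=-1 tape=__[_]01010   (Q,_)→(R,1,→)
state=R head=0 tape=__1[0]1010   (R,0)→(P,0,→)
state=P head=1 tape=__10[1]010   (P,1)→(Q,0,←)
state=Q head=0 tape=__1[0]0010   (Q,0)→(Q,1,→)
state=Q head=1 tape=__11[0]010   (Q,0)→(Q,1,→)
state=Q head=2 tape=__111[0]10   (Q,0)→(Q,1,→)
state=Q head=3 tape=__1111[1]0   (Q,1)→(P,1,←)
state=P head=2 tape=__111[1]10   (P,1)→(Q,0,←)
state=Q head=1 tape=__11[1]010   (Q,1)→(P,1,←)
state=P head=0 tape=__1[1]1010   (P,1)→(Q,0,←)
state=Q head=-1 tape=__[1]01010   (Q,1)→(P,1,←)
state=P head=-2 tape=_[_]101010   (P,_)→(R,_,←)
state=R head=-3 tape=[_]_101010
The non-blank tape span at halt is 101010.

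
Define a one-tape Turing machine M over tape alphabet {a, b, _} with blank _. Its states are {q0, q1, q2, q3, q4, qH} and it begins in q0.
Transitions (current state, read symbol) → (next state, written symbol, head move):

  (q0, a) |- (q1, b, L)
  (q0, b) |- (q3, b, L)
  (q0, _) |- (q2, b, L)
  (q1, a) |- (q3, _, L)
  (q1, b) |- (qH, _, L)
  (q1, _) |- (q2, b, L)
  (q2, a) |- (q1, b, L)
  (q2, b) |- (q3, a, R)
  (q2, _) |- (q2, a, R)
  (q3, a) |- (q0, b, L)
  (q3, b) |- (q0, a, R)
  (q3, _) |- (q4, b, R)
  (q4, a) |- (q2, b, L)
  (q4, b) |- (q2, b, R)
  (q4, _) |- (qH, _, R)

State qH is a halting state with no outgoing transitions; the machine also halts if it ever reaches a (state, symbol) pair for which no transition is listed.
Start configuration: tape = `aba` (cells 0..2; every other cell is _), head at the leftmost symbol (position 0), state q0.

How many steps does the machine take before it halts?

11

q0 | ___[a]ba   read a → write b, move L, go to q1
q1 | __[_]bba   read _ → write b, move L, go to q2
q2 | _[_]bbba   read _ → write a, move R, go to q2
q2 | _a[b]bba   read b → write a, move R, go to q3
q3 | _aa[b]ba   read b → write a, move R, go to q0
q0 | _aaa[b]a   read b → write b, move L, go to q3
q3 | _aa[a]ba   read a → write b, move L, go to q0
q0 | _a[a]bba   read a → write b, move L, go to q1
q1 | _[a]bbba   read a → write _, move L, go to q3
q3 | [_]_bbba   read _ → write b, move R, go to q4
q4 | b[_]bbba   read _ → write _, move R, go to qH
qH | b_[b]bba
M halts after 11 transitions.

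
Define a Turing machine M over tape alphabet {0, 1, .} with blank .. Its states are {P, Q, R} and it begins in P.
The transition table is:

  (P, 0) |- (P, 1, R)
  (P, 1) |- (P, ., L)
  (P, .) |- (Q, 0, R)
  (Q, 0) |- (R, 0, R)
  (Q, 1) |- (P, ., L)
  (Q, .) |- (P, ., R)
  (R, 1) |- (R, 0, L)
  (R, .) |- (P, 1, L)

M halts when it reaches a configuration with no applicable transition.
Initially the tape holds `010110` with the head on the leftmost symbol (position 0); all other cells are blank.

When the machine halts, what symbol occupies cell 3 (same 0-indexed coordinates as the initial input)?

state=P head=0 tape=.[0]10110   (P,0)→(P,1,R)
state=P head=1 tape=.1[1]0110   (P,1)→(P,.,L)
state=P head=0 tape=.[1].0110   (P,1)→(P,.,L)
state=P head=-1 tape=[.]..0110   (P,.)→(Q,0,R)
state=Q head=0 tape=0[.].0110   (Q,.)→(P,.,R)
state=P head=1 tape=0.[.]0110   (P,.)→(Q,0,R)
state=Q head=2 tape=0.0[0]110   (Q,0)→(R,0,R)
state=R head=3 tape=0.00[1]10   (R,1)→(R,0,L)
state=R head=2 tape=0.0[0]010
Cell 3 holds 0 when M halts.

0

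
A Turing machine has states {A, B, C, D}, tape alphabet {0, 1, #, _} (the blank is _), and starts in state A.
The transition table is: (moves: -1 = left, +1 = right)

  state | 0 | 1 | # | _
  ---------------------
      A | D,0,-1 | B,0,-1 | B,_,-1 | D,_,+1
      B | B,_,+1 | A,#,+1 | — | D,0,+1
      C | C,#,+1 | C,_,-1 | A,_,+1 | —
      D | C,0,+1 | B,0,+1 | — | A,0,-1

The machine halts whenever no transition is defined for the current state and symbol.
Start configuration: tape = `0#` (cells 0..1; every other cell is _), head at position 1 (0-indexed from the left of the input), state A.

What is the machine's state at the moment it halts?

C

state=A head=1 tape=_0[#]__   (A,#)→(B,_,-1)
state=B head=0 tape=_[0]___   (B,0)→(B,_,+1)
state=B head=1 tape=__[_]__   (B,_)→(D,0,+1)
state=D head=2 tape=__0[_]_   (D,_)→(A,0,-1)
state=A head=1 tape=__[0]0_   (A,0)→(D,0,-1)
state=D head=0 tape=_[_]00_   (D,_)→(A,0,-1)
state=A head=-1 tape=[_]000_   (A,_)→(D,_,+1)
state=D head=0 tape=_[0]00_   (D,0)→(C,0,+1)
state=C head=1 tape=_0[0]0_   (C,0)→(C,#,+1)
state=C head=2 tape=_0#[0]_   (C,0)→(C,#,+1)
state=C head=3 tape=_0##[_]
No transition is defined for (C, _); M halts in state C.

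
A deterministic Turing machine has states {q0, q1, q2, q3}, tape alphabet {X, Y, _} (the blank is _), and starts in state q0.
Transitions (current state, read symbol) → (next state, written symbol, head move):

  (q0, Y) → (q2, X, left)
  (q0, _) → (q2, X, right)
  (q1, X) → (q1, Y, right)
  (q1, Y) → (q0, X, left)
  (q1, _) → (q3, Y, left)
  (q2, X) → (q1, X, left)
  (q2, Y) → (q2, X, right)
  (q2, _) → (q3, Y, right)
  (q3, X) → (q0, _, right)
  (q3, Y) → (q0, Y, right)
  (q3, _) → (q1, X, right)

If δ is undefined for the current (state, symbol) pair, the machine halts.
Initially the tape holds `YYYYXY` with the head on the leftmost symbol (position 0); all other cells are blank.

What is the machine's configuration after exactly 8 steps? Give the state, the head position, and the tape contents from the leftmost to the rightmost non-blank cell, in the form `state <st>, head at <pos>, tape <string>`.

state q3, head at 2, tape YYYXYXY

state=q0 head=0 tape=_[Y]YYYXY   (q0,Y)→(q2,X,left)
state=q2 head=-1 tape=[_]XYYYXY   (q2,_)→(q3,Y,right)
state=q3 head=0 tape=Y[X]YYYXY   (q3,X)→(q0,_,right)
state=q0 head=1 tape=Y_[Y]YYXY   (q0,Y)→(q2,X,left)
state=q2 head=0 tape=Y[_]XYYXY   (q2,_)→(q3,Y,right)
state=q3 head=1 tape=YY[X]YYXY   (q3,X)→(q0,_,right)
state=q0 head=2 tape=YY_[Y]YXY   (q0,Y)→(q2,X,left)
state=q2 head=1 tape=YY[_]XYXY   (q2,_)→(q3,Y,right)
state=q3 head=2 tape=YYY[X]YXY
After 8 steps: state q3, head at 2, tape YYYXYXY.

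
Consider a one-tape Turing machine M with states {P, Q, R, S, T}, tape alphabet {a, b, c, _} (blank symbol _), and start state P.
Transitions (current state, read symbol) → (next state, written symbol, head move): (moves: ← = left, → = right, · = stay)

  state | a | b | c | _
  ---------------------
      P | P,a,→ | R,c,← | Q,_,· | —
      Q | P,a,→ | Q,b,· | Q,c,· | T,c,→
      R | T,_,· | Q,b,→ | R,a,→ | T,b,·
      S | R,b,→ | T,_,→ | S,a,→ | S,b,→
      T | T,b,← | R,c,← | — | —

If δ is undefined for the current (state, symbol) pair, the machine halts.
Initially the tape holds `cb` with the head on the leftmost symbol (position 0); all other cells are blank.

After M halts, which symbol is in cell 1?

P | [c]b_   read c → write _, move ·, go to Q
Q | [_]b_   read _ → write c, move →, go to T
T | c[b]_   read b → write c, move ←, go to R
R | [c]c_   read c → write a, move →, go to R
R | a[c]_   read c → write a, move →, go to R
R | aa[_]   read _ → write b, move ·, go to T
T | aa[b]   read b → write c, move ←, go to R
R | a[a]c   read a → write _, move ·, go to T
T | a[_]c
Cell 1 holds _ when M halts.

_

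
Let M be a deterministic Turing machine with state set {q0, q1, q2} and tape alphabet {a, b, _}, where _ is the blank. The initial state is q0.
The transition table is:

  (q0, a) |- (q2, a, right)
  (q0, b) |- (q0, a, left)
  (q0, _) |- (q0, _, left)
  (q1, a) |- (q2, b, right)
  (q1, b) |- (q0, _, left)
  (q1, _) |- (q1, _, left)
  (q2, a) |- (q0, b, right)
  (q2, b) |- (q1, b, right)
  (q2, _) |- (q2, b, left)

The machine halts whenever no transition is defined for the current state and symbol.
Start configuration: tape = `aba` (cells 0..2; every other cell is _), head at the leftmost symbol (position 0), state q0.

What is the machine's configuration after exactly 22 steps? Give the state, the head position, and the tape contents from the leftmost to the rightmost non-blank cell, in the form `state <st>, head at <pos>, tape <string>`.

state q0, head at 2, tape abaa

state=q0 head=0 tape=[a]ba__   (q0,a)→(q2,a,right)
state=q2 head=1 tape=a[b]a__   (q2,b)→(q1,b,right)
state=q1 head=2 tape=ab[a]__   (q1,a)→(q2,b,right)
state=q2 head=3 tape=abb[_]_   (q2,_)→(q2,b,left)
state=q2 head=2 tape=ab[b]b_   (q2,b)→(q1,b,right)
state=q1 head=3 tape=abb[b]_   (q1,b)→(q0,_,left)
state=q0 head=2 tape=ab[b]__   (q0,b)→(q0,a,left)
state=q0 head=1 tape=a[b]a__   (q0,b)→(q0,a,left)
state=q0 head=0 tape=[a]aa__   (q0,a)→(q2,a,right)
state=q2 head=1 tape=a[a]a__   (q2,a)→(q0,b,right)
state=q0 head=2 tape=ab[a]__   (q0,a)→(q2,a,right)
state=q2 head=3 tape=aba[_]_   (q2,_)→(q2,b,left)
state=q2 head=2 tape=ab[a]b_   (q2,a)→(q0,b,right)
state=q0 head=3 tape=abb[b]_   (q0,b)→(q0,a,left)
state=q0 head=2 tape=ab[b]a_   (q0,b)→(q0,a,left)
state=q0 head=1 tape=a[b]aa_   (q0,b)→(q0,a,left)
state=q0 head=0 tape=[a]aaa_   (q0,a)→(q2,a,right)
state=q2 head=1 tape=a[a]aa_   (q2,a)→(q0,b,right)
state=q0 head=2 tape=ab[a]a_   (q0,a)→(q2,a,right)
state=q2 head=3 tape=aba[a]_   (q2,a)→(q0,b,right)
state=q0 head=4 tape=abab[_]   (q0,_)→(q0,_,left)
state=q0 head=3 tape=aba[b]_   (q0,b)→(q0,a,left)
state=q0 head=2 tape=ab[a]a_
After 22 steps: state q0, head at 2, tape abaa.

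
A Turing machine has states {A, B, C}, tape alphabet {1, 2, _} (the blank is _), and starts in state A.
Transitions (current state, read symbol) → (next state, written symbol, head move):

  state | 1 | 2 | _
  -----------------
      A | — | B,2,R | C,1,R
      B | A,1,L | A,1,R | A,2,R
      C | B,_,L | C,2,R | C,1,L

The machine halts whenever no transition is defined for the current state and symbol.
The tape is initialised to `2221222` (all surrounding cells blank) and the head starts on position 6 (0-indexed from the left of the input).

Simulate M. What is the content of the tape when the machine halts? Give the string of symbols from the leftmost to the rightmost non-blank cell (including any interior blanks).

222122211

A | 222122[2]___   read 2 → write 2, move R, go to B
B | 2221222[_]__   read _ → write 2, move R, go to A
A | 22212222[_]_   read _ → write 1, move R, go to C
C | 222122221[_]   read _ → write 1, move L, go to C
C | 22212222[1]1   read 1 → write _, move L, go to B
B | 2221222[2]_1   read 2 → write 1, move R, go to A
A | 22212221[_]1   read _ → write 1, move R, go to C
C | 222122211[1]   read 1 → write _, move L, go to B
B | 22212221[1]_   read 1 → write 1, move L, go to A
A | 2221222[1]1_
The non-blank tape span at halt is 222122211.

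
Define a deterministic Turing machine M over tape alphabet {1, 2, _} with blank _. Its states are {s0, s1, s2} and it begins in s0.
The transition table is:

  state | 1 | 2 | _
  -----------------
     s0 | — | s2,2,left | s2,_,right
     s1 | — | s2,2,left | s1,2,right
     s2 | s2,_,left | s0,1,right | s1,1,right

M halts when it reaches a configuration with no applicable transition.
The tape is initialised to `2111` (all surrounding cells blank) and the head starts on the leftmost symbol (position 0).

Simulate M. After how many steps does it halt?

21

state=s0 head=0 tape=___[2]111   (s0,2)→(s2,2,left)
state=s2 head=-1 tape=__[_]2111   (s2,_)→(s1,1,right)
state=s1 head=0 tape=__1[2]111   (s1,2)→(s2,2,left)
state=s2 head=-1 tape=__[1]2111   (s2,1)→(s2,_,left)
state=s2 head=-2 tape=_[_]_2111   (s2,_)→(s1,1,right)
state=s1 head=-1 tape=_1[_]2111   (s1,_)→(s1,2,right)
state=s1 head=0 tape=_12[2]111   (s1,2)→(s2,2,left)
state=s2 head=-1 tape=_1[2]2111   (s2,2)→(s0,1,right)
state=s0 head=0 tape=_11[2]111   (s0,2)→(s2,2,left)
state=s2 head=-1 tape=_1[1]2111   (s2,1)→(s2,_,left)
state=s2 head=-2 tape=_[1]_2111   (s2,1)→(s2,_,left)
state=s2 head=-3 tape=[_]__2111   (s2,_)→(s1,1,right)
state=s1 head=-2 tape=1[_]_2111   (s1,_)→(s1,2,right)
state=s1 head=-1 tape=12[_]2111   (s1,_)→(s1,2,right)
state=s1 head=0 tape=122[2]111   (s1,2)→(s2,2,left)
state=s2 head=-1 tape=12[2]2111   (s2,2)→(s0,1,right)
state=s0 head=0 tape=121[2]111   (s0,2)→(s2,2,left)
state=s2 head=-1 tape=12[1]2111   (s2,1)→(s2,_,left)
state=s2 head=-2 tape=1[2]_2111   (s2,2)→(s0,1,right)
state=s0 head=-1 tape=11[_]2111   (s0,_)→(s2,_,right)
state=s2 head=0 tape=11_[2]111   (s2,2)→(s0,1,right)
state=s0 head=1 tape=11_1[1]11
M halts after 21 transitions.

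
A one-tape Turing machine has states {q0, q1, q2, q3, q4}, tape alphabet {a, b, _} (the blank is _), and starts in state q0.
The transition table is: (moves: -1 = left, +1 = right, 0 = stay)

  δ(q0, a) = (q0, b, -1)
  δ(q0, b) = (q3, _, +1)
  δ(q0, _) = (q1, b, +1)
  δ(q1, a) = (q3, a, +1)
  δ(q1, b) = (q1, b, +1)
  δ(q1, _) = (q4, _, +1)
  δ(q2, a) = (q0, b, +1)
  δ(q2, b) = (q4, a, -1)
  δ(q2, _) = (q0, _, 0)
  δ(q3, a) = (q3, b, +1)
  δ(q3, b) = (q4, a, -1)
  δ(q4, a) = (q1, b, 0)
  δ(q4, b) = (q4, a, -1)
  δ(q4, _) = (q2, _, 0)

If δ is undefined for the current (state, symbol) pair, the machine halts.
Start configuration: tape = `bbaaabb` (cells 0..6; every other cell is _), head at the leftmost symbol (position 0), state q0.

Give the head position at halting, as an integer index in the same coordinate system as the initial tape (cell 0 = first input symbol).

7

state=q0 head=0 tape=[b]baaabb_   (q0,b)→(q3,_,+1)
state=q3 head=1 tape=_[b]aaabb_   (q3,b)→(q4,a,-1)
state=q4 head=0 tape=[_]aaaabb_   (q4,_)→(q2,_,0)
state=q2 head=0 tape=[_]aaaabb_   (q2,_)→(q0,_,0)
state=q0 head=0 tape=[_]aaaabb_   (q0,_)→(q1,b,+1)
state=q1 head=1 tape=b[a]aaabb_   (q1,a)→(q3,a,+1)
state=q3 head=2 tape=ba[a]aabb_   (q3,a)→(q3,b,+1)
state=q3 head=3 tape=bab[a]abb_   (q3,a)→(q3,b,+1)
state=q3 head=4 tape=babb[a]bb_   (q3,a)→(q3,b,+1)
state=q3 head=5 tape=babbb[b]b_   (q3,b)→(q4,a,-1)
state=q4 head=4 tape=babb[b]ab_   (q4,b)→(q4,a,-1)
state=q4 head=3 tape=bab[b]aab_   (q4,b)→(q4,a,-1)
state=q4 head=2 tape=ba[b]aaab_   (q4,b)→(q4,a,-1)
state=q4 head=1 tape=b[a]aaaab_   (q4,a)→(q1,b,0)
state=q1 head=1 tape=b[b]aaaab_   (q1,b)→(q1,b,+1)
state=q1 head=2 tape=bb[a]aaab_   (q1,a)→(q3,a,+1)
state=q3 head=3 tape=bba[a]aab_   (q3,a)→(q3,b,+1)
state=q3 head=4 tape=bbab[a]ab_   (q3,a)→(q3,b,+1)
state=q3 head=5 tape=bbabb[a]b_   (q3,a)→(q3,b,+1)
state=q3 head=6 tape=bbabbb[b]_   (q3,b)→(q4,a,-1)
state=q4 head=5 tape=bbabb[b]a_   (q4,b)→(q4,a,-1)
state=q4 head=4 tape=bbab[b]aa_   (q4,b)→(q4,a,-1)
state=q4 head=3 tape=bba[b]aaa_   (q4,b)→(q4,a,-1)
state=q4 head=2 tape=bb[a]aaaa_   (q4,a)→(q1,b,0)
state=q1 head=2 tape=bb[b]aaaa_   (q1,b)→(q1,b,+1)
state=q1 head=3 tape=bbb[a]aaa_   (q1,a)→(q3,a,+1)
state=q3 head=4 tape=bbba[a]aa_   (q3,a)→(q3,b,+1)
state=q3 head=5 tape=bbbab[a]a_   (q3,a)→(q3,b,+1)
state=q3 head=6 tape=bbbabb[a]_   (q3,a)→(q3,b,+1)
state=q3 head=7 tape=bbbabbb[_]
At halt the head is at cell 7.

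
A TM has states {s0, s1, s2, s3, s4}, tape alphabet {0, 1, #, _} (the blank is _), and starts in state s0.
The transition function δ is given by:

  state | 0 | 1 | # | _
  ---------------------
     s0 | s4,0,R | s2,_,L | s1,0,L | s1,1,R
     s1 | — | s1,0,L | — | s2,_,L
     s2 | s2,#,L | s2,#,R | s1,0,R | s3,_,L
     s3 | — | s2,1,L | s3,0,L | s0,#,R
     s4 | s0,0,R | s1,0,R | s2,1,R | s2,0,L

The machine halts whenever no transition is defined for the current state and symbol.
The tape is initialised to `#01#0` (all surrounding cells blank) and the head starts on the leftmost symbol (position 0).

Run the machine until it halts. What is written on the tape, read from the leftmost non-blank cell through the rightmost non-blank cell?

state=s0 head=0 tape=____[#]01#0   (s0,#)→(s1,0,L)
state=s1 head=-1 tape=___[_]001#0   (s1,_)→(s2,_,L)
state=s2 head=-2 tape=__[_]_001#0   (s2,_)→(s3,_,L)
state=s3 head=-3 tape=_[_]__001#0   (s3,_)→(s0,#,R)
state=s0 head=-2 tape=_#[_]_001#0   (s0,_)→(s1,1,R)
state=s1 head=-1 tape=_#1[_]001#0   (s1,_)→(s2,_,L)
state=s2 head=-2 tape=_#[1]_001#0   (s2,1)→(s2,#,R)
state=s2 head=-1 tape=_##[_]001#0   (s2,_)→(s3,_,L)
state=s3 head=-2 tape=_#[#]_001#0   (s3,#)→(s3,0,L)
state=s3 head=-3 tape=_[#]0_001#0   (s3,#)→(s3,0,L)
state=s3 head=-4 tape=[_]00_001#0   (s3,_)→(s0,#,R)
state=s0 head=-3 tape=#[0]0_001#0   (s0,0)→(s4,0,R)
state=s4 head=-2 tape=#0[0]_001#0   (s4,0)→(s0,0,R)
state=s0 head=-1 tape=#00[_]001#0   (s0,_)→(s1,1,R)
state=s1 head=0 tape=#001[0]01#0
The non-blank tape span at halt is #001001#0.

#001001#0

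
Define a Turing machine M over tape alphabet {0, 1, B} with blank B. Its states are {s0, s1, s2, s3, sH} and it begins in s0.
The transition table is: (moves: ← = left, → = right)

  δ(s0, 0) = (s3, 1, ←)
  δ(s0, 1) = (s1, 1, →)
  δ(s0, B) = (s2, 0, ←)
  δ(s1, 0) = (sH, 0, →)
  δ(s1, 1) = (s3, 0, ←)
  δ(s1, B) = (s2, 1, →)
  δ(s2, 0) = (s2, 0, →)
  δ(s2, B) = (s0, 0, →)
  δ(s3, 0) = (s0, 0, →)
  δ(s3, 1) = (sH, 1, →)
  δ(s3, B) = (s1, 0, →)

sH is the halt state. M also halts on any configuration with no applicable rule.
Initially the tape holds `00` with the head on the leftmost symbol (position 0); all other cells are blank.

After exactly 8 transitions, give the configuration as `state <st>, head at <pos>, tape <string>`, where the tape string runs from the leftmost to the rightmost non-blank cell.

s0 | B[0]0B   read 0 → write 1, move ←, go to s3
s3 | [B]10B   read B → write 0, move →, go to s1
s1 | 0[1]0B   read 1 → write 0, move ←, go to s3
s3 | [0]00B   read 0 → write 0, move →, go to s0
s0 | 0[0]0B   read 0 → write 1, move ←, go to s3
s3 | [0]10B   read 0 → write 0, move →, go to s0
s0 | 0[1]0B   read 1 → write 1, move →, go to s1
s1 | 01[0]B   read 0 → write 0, move →, go to sH
sH | 010[B]
After 8 steps: state sH, head at 2, tape 010.

state sH, head at 2, tape 010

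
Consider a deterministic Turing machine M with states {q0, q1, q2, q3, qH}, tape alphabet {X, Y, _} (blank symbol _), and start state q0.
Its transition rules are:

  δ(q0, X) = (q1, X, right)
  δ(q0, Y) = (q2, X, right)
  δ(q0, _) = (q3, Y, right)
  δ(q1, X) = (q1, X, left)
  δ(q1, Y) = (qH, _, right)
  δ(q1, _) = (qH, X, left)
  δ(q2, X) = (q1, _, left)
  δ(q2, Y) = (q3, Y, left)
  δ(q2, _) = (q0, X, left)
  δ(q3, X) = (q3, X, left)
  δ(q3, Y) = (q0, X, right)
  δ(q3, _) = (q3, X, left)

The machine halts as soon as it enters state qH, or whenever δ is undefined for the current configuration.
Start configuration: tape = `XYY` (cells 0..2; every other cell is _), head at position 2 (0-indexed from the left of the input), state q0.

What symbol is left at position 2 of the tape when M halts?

X

q0 | XY[Y]_   read Y → write X, move right, go to q2
q2 | XYX[_]   read _ → write X, move left, go to q0
q0 | XY[X]X   read X → write X, move right, go to q1
q1 | XYX[X]   read X → write X, move left, go to q1
q1 | XY[X]X   read X → write X, move left, go to q1
q1 | X[Y]XX   read Y → write _, move right, go to qH
qH | X_[X]X
Cell 2 holds X when M halts.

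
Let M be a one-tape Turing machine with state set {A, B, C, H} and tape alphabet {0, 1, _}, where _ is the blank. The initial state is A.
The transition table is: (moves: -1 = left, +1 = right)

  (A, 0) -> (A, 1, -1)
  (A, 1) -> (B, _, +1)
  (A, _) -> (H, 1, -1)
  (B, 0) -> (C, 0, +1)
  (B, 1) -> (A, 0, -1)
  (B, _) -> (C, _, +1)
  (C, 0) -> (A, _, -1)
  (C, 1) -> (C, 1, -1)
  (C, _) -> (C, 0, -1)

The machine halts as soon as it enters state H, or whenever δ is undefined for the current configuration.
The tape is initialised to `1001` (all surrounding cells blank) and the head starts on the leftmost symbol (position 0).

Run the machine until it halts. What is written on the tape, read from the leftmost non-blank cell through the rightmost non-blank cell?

11_1

A | _[1]001   read 1 → write _, move +1, go to B
B | __[0]01   read 0 → write 0, move +1, go to C
C | __0[0]1   read 0 → write _, move -1, go to A
A | __[0]_1   read 0 → write 1, move -1, go to A
A | _[_]1_1   read _ → write 1, move -1, go to H
H | [_]11_1
The non-blank tape span at halt is 11_1.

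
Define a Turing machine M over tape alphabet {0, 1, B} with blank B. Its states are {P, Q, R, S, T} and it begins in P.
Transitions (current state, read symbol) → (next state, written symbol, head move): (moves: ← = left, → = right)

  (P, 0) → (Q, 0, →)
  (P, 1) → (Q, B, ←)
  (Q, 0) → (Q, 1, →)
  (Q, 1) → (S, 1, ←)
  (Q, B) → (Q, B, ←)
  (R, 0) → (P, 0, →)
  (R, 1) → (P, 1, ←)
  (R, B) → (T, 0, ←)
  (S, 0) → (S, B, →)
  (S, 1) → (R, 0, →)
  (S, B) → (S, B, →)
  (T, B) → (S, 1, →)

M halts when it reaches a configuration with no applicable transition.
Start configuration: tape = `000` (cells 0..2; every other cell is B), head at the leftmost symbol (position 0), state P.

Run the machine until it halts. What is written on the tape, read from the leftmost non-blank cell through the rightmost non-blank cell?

0B00

state=P head=0 tape=[0]00B   (P,0)→(Q,0,→)
state=Q head=1 tape=0[0]0B   (Q,0)→(Q,1,→)
state=Q head=2 tape=01[0]B   (Q,0)→(Q,1,→)
state=Q head=3 tape=011[B]   (Q,B)→(Q,B,←)
state=Q head=2 tape=01[1]B   (Q,1)→(S,1,←)
state=S head=1 tape=0[1]1B   (S,1)→(R,0,→)
state=R head=2 tape=00[1]B   (R,1)→(P,1,←)
state=P head=1 tape=0[0]1B   (P,0)→(Q,0,→)
state=Q head=2 tape=00[1]B   (Q,1)→(S,1,←)
state=S head=1 tape=0[0]1B   (S,0)→(S,B,→)
state=S head=2 tape=0B[1]B   (S,1)→(R,0,→)
state=R head=3 tape=0B0[B]   (R,B)→(T,0,←)
state=T head=2 tape=0B[0]0
The non-blank tape span at halt is 0B00.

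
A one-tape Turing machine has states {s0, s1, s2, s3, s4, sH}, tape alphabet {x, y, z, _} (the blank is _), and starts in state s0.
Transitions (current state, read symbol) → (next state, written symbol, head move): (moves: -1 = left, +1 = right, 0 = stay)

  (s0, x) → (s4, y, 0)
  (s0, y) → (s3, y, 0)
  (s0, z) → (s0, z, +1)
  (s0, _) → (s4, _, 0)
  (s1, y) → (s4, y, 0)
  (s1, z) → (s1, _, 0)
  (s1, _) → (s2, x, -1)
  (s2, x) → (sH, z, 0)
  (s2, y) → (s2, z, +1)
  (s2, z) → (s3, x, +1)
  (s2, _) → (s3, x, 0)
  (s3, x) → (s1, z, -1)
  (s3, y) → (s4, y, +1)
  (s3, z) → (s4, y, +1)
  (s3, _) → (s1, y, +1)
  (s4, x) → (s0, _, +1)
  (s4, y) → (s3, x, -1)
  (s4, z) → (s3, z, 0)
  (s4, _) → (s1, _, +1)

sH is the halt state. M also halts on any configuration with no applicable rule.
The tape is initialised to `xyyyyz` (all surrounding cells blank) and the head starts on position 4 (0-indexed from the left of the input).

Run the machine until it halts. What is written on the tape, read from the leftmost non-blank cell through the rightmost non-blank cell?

s0 | xyyy[y]z____   read y → write y, move 0, go to s3
s3 | xyyy[y]z____   read y → write y, move +1, go to s4
s4 | xyyyy[z]____   read z → write z, move 0, go to s3
s3 | xyyyy[z]____   read z → write y, move +1, go to s4
s4 | xyyyyy[_]___   read _ → write _, move +1, go to s1
s1 | xyyyyy_[_]__   read _ → write x, move -1, go to s2
s2 | xyyyyy[_]x__   read _ → write x, move 0, go to s3
s3 | xyyyyy[x]x__   read x → write z, move -1, go to s1
s1 | xyyyy[y]zx__   read y → write y, move 0, go to s4
s4 | xyyyy[y]zx__   read y → write x, move -1, go to s3
s3 | xyyy[y]xzx__   read y → write y, move +1, go to s4
s4 | xyyyy[x]zx__   read x → write _, move +1, go to s0
s0 | xyyyy_[z]x__   read z → write z, move +1, go to s0
s0 | xyyyy_z[x]__   read x → write y, move 0, go to s4
s4 | xyyyy_z[y]__   read y → write x, move -1, go to s3
s3 | xyyyy_[z]x__   read z → write y, move +1, go to s4
s4 | xyyyy_y[x]__   read x → write _, move +1, go to s0
s0 | xyyyy_y_[_]_   read _ → write _, move 0, go to s4
s4 | xyyyy_y_[_]_   read _ → write _, move +1, go to s1
s1 | xyyyy_y__[_]   read _ → write x, move -1, go to s2
s2 | xyyyy_y_[_]x   read _ → write x, move 0, go to s3
s3 | xyyyy_y_[x]x   read x → write z, move -1, go to s1
s1 | xyyyy_y[_]zx   read _ → write x, move -1, go to s2
s2 | xyyyy_[y]xzx   read y → write z, move +1, go to s2
s2 | xyyyy_z[x]zx   read x → write z, move 0, go to sH
sH | xyyyy_z[z]zx
The non-blank tape span at halt is xyyyy_zzzx.

xyyyy_zzzx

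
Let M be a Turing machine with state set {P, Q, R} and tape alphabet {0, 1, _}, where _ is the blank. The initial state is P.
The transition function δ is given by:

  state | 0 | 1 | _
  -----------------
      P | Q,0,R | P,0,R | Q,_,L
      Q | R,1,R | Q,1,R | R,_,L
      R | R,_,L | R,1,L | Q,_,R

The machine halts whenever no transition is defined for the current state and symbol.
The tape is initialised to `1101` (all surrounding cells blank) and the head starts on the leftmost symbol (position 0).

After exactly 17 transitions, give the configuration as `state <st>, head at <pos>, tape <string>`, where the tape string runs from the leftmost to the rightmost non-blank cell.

state R, head at -1, tape 1

P | _[1]101_   read 1 → write 0, move R, go to P
P | _0[1]01_   read 1 → write 0, move R, go to P
P | _00[0]1_   read 0 → write 0, move R, go to Q
Q | _000[1]_   read 1 → write 1, move R, go to Q
Q | _0001[_]   read _ → write _, move L, go to R
R | _000[1]_   read 1 → write 1, move L, go to R
R | _00[0]1_   read 0 → write _, move L, go to R
R | _0[0]_1_   read 0 → write _, move L, go to R
R | _[0]__1_   read 0 → write _, move L, go to R
R | [_]___1_   read _ → write _, move R, go to Q
Q | _[_]__1_   read _ → write _, move L, go to R
R | [_]___1_   read _ → write _, move R, go to Q
Q | _[_]__1_   read _ → write _, move L, go to R
R | [_]___1_   read _ → write _, move R, go to Q
Q | _[_]__1_   read _ → write _, move L, go to R
R | [_]___1_   read _ → write _, move R, go to Q
Q | _[_]__1_   read _ → write _, move L, go to R
R | [_]___1_
After 17 steps: state R, head at -1, tape 1.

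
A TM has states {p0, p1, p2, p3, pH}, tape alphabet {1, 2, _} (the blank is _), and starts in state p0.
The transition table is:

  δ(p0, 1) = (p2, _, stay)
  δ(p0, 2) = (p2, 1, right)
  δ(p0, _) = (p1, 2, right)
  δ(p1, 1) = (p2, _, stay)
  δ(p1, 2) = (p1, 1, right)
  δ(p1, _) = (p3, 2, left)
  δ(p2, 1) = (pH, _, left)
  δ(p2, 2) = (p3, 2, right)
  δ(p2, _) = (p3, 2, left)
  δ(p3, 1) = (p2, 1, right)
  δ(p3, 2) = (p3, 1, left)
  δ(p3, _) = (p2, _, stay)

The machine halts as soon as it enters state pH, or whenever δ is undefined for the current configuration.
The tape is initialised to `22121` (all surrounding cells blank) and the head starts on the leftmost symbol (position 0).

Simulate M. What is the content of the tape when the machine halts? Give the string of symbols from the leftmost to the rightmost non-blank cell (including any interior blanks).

p0 | [2]2121__   read 2 → write 1, move right, go to p2
p2 | 1[2]121__   read 2 → write 2, move right, go to p3
p3 | 12[1]21__   read 1 → write 1, move right, go to p2
p2 | 121[2]1__   read 2 → write 2, move right, go to p3
p3 | 1212[1]__   read 1 → write 1, move right, go to p2
p2 | 12121[_]_   read _ → write 2, move left, go to p3
p3 | 1212[1]2_   read 1 → write 1, move right, go to p2
p2 | 12121[2]_   read 2 → write 2, move right, go to p3
p3 | 121212[_]   read _ → write _, move stay, go to p2
p2 | 121212[_]   read _ → write 2, move left, go to p3
p3 | 12121[2]2   read 2 → write 1, move left, go to p3
p3 | 1212[1]12   read 1 → write 1, move right, go to p2
p2 | 12121[1]2   read 1 → write _, move left, go to pH
pH | 1212[1]_2
The non-blank tape span at halt is 12121_2.

12121_2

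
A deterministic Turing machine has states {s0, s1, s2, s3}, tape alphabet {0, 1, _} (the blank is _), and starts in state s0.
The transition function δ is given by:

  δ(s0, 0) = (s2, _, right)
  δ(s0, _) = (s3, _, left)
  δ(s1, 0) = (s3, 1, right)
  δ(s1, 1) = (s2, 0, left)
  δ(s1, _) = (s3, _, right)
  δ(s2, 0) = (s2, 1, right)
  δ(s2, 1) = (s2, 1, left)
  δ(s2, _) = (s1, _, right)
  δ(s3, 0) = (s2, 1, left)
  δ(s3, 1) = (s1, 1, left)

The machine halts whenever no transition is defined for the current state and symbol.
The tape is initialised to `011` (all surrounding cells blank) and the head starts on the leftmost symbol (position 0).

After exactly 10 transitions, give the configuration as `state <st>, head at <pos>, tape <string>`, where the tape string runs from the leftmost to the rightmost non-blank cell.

state=s0 head=0 tape=[0]11   (s0,0)→(s2,_,right)
state=s2 head=1 tape=_[1]1   (s2,1)→(s2,1,left)
state=s2 head=0 tape=[_]11   (s2,_)→(s1,_,right)
state=s1 head=1 tape=_[1]1   (s1,1)→(s2,0,left)
state=s2 head=0 tape=[_]01   (s2,_)→(s1,_,right)
state=s1 head=1 tape=_[0]1   (s1,0)→(s3,1,right)
state=s3 head=2 tape=_1[1]   (s3,1)→(s1,1,left)
state=s1 head=1 tape=_[1]1   (s1,1)→(s2,0,left)
state=s2 head=0 tape=[_]01   (s2,_)→(s1,_,right)
state=s1 head=1 tape=_[0]1   (s1,0)→(s3,1,right)
state=s3 head=2 tape=_1[1]
After 10 steps: state s3, head at 2, tape 11.

state s3, head at 2, tape 11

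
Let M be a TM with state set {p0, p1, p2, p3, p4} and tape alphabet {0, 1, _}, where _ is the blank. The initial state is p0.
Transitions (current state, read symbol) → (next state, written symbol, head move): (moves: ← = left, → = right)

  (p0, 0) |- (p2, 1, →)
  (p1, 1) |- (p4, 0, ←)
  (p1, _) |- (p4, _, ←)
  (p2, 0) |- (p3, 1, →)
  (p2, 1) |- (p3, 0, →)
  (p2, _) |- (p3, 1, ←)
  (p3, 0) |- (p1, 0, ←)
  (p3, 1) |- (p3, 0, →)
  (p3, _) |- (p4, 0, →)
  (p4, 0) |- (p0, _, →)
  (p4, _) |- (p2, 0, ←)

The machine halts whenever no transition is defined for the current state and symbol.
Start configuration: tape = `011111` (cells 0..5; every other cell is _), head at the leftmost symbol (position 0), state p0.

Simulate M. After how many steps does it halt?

p0 | [0]11111____   read 0 → write 1, move →, go to p2
p2 | 1[1]1111____   read 1 → write 0, move →, go to p3
p3 | 10[1]111____   read 1 → write 0, move →, go to p3
p3 | 100[1]11____   read 1 → write 0, move →, go to p3
p3 | 1000[1]1____   read 1 → write 0, move →, go to p3
p3 | 10000[1]____   read 1 → write 0, move →, go to p3
p3 | 100000[_]___   read _ → write 0, move →, go to p4
p4 | 1000000[_]__   read _ → write 0, move ←, go to p2
p2 | 100000[0]0__   read 0 → write 1, move →, go to p3
p3 | 1000001[0]__   read 0 → write 0, move ←, go to p1
p1 | 100000[1]0__   read 1 → write 0, move ←, go to p4
p4 | 10000[0]00__   read 0 → write _, move →, go to p0
p0 | 10000_[0]0__   read 0 → write 1, move →, go to p2
p2 | 10000_1[0]__   read 0 → write 1, move →, go to p3
p3 | 10000_11[_]_   read _ → write 0, move →, go to p4
p4 | 10000_110[_]   read _ → write 0, move ←, go to p2
p2 | 10000_11[0]0   read 0 → write 1, move →, go to p3
p3 | 10000_111[0]   read 0 → write 0, move ←, go to p1
p1 | 10000_11[1]0   read 1 → write 0, move ←, go to p4
p4 | 10000_1[1]00
M halts after 19 transitions.

19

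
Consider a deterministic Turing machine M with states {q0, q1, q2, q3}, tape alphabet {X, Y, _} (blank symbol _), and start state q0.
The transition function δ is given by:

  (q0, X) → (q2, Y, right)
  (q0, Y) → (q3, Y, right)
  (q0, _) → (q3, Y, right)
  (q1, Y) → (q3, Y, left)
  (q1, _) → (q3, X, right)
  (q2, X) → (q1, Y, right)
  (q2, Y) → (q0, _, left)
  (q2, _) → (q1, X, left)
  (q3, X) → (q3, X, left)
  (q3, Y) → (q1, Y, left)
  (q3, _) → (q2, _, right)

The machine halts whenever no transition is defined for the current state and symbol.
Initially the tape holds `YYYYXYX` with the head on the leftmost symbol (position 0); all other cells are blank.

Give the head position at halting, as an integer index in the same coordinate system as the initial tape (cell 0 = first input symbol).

state=q0 head=0 tape=_[Y]YYYXYX   (q0,Y)→(q3,Y,right)
state=q3 head=1 tape=_Y[Y]YYXYX   (q3,Y)→(q1,Y,left)
state=q1 head=0 tape=_[Y]YYYXYX   (q1,Y)→(q3,Y,left)
state=q3 head=-1 tape=[_]YYYYXYX   (q3,_)→(q2,_,right)
state=q2 head=0 tape=_[Y]YYYXYX   (q2,Y)→(q0,_,left)
state=q0 head=-1 tape=[_]_YYYXYX   (q0,_)→(q3,Y,right)
state=q3 head=0 tape=Y[_]YYYXYX   (q3,_)→(q2,_,right)
state=q2 head=1 tape=Y_[Y]YYXYX   (q2,Y)→(q0,_,left)
state=q0 head=0 tape=Y[_]_YYXYX   (q0,_)→(q3,Y,right)
state=q3 head=1 tape=YY[_]YYXYX   (q3,_)→(q2,_,right)
state=q2 head=2 tape=YY_[Y]YXYX   (q2,Y)→(q0,_,left)
state=q0 head=1 tape=YY[_]_YXYX   (q0,_)→(q3,Y,right)
state=q3 head=2 tape=YYY[_]YXYX   (q3,_)→(q2,_,right)
state=q2 head=3 tape=YYY_[Y]XYX   (q2,Y)→(q0,_,left)
state=q0 head=2 tape=YYY[_]_XYX   (q0,_)→(q3,Y,right)
state=q3 head=3 tape=YYYY[_]XYX   (q3,_)→(q2,_,right)
state=q2 head=4 tape=YYYY_[X]YX   (q2,X)→(q1,Y,right)
state=q1 head=5 tape=YYYY_Y[Y]X   (q1,Y)→(q3,Y,left)
state=q3 head=4 tape=YYYY_[Y]YX   (q3,Y)→(q1,Y,left)
state=q1 head=3 tape=YYYY[_]YYX   (q1,_)→(q3,X,right)
state=q3 head=4 tape=YYYYX[Y]YX   (q3,Y)→(q1,Y,left)
state=q1 head=3 tape=YYYY[X]YYX
At halt the head is at cell 3.

3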